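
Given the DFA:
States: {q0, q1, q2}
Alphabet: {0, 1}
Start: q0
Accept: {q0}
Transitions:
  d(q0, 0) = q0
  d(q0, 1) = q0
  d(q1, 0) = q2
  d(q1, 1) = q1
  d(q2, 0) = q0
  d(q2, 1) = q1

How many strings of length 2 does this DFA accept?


Enumerating all length-2 strings:
  "00" -> q0 [accept]
  "01" -> q0 [accept]
  "10" -> q0 [accept]
  "11" -> q0 [accept]

4 out of 4


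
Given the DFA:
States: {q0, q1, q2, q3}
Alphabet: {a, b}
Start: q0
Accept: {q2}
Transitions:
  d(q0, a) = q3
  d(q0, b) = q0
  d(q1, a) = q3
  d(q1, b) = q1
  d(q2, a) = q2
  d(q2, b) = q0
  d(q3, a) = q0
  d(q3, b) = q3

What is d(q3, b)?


Looking up transition d(q3, b)

q3


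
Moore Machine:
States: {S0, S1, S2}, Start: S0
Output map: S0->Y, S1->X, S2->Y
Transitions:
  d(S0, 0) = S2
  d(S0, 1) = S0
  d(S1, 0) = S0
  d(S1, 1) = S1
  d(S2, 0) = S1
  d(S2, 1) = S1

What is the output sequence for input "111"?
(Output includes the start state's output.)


Start: S0 (output Y)
  --1--> S0 (output Y)
  --1--> S0 (output Y)
  --1--> S0 (output Y)

"YYYY"


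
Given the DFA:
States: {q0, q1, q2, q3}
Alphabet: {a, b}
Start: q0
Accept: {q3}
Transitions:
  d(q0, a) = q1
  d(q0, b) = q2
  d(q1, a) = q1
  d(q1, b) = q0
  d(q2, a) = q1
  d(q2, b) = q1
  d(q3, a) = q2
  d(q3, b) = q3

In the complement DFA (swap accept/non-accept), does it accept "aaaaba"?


Trace: q0 -> q1 -> q1 -> q1 -> q1 -> q0 -> q1
Final: q1
Original accept: {q3}
Complement: q1 is not in original accept

Yes, complement accepts (original rejects)


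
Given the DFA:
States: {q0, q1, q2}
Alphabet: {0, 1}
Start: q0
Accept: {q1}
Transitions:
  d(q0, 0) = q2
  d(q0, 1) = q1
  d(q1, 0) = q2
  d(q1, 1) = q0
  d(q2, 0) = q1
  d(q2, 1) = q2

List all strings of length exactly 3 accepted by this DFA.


All strings of length 3: 8 total
Accepted: 3

"010", "100", "111"


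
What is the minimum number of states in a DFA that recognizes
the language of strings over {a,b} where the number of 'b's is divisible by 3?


States track (count of 'b') mod 3.
Need 3 states: one per remainder 0..2; accept = remainder 0.

3


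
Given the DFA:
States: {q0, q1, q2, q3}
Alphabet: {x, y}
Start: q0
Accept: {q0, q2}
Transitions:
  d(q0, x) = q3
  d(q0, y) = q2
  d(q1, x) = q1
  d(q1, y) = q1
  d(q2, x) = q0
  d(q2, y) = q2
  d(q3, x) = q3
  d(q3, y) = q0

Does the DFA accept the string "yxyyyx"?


Trace: q0 -> q2 -> q0 -> q2 -> q2 -> q2 -> q0
Final state: q0
Accept states: {q0, q2}

Yes, accepted (final state q0 is an accept state)


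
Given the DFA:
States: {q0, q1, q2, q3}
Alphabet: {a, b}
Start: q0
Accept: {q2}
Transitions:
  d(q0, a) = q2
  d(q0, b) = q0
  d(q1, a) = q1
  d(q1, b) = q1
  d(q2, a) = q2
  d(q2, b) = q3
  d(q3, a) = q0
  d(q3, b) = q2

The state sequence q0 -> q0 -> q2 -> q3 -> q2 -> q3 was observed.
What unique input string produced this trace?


Trace back each transition to find the symbol:
  q0 --[b]--> q0
  q0 --[a]--> q2
  q2 --[b]--> q3
  q3 --[b]--> q2
  q2 --[b]--> q3

"babbb"


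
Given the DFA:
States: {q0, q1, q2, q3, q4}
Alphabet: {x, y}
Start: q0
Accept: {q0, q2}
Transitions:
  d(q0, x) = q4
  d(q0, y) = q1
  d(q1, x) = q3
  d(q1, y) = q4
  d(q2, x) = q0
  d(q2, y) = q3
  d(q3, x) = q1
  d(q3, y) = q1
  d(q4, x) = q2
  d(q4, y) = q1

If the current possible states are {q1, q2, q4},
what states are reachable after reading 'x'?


Apply transition on 'x' from each current state:
  d(q1, x) = q3
  d(q2, x) = q0
  d(q4, x) = q2

{q0, q2, q3}


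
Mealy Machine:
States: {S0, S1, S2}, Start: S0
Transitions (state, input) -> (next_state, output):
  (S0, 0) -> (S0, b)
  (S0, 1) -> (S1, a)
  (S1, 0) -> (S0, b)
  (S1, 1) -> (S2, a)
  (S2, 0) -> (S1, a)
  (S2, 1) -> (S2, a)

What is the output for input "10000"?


Step-by-step:
  (S0, 1) -> (S1, a)
  (S1, 0) -> (S0, b)
  (S0, 0) -> (S0, b)
  (S0, 0) -> (S0, b)
  (S0, 0) -> (S0, b)

"abbbb"


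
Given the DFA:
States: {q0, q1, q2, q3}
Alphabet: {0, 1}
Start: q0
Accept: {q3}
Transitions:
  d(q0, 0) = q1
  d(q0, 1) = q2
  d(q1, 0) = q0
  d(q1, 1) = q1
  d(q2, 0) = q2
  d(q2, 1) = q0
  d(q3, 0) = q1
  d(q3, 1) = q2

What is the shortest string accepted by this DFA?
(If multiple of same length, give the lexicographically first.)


BFS by string length (lex-first path to each state shown):
  len 0: q0<-""
  len 1: q1<-"0", q2<-"1"
  len 2: q0<-"00", q1<-"01", q2<-"10"
  len 3: q0<-"010", q1<-"000", q2<-"001"
  len 4: q0<-"0000", q1<-"0001", q2<-"0010"
  len 5: q0<-"00010", q1<-"00000", q2<-"00001"
  len 6: q0<-"000000", q1<-"000001", q2<-"000010"
  len 7: q0<-"0000010", q1<-"0000000", q2<-"0000001"
  len 8: q0<-"00000000", q1<-"00000001", q2<-"00000010"

No string accepted (empty language)


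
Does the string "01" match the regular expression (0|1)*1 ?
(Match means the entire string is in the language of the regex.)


|string| = 2; first = '0'; last = '1'

Yes, "01" matches (0|1)*1


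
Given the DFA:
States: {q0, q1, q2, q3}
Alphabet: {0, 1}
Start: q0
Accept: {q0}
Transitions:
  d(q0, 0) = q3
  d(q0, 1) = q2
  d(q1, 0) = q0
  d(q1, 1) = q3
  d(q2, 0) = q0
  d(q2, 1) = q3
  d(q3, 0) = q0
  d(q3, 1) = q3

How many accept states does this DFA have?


Accept states listed: {q0}
Counting: q0(1)

1


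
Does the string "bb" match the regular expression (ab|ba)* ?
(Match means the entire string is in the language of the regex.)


|string| = 2; first = 'b'; last = 'b'

No, "bb" does not match (ab|ba)*


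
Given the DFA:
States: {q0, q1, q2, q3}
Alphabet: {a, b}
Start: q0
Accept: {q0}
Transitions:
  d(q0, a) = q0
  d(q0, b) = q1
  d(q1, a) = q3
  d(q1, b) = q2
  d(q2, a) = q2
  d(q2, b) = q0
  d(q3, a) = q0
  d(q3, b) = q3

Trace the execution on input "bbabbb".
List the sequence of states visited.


Input: bbabbb
d(q0, b) = q1
d(q1, b) = q2
d(q2, a) = q2
d(q2, b) = q0
d(q0, b) = q1
d(q1, b) = q2


q0 -> q1 -> q2 -> q2 -> q0 -> q1 -> q2


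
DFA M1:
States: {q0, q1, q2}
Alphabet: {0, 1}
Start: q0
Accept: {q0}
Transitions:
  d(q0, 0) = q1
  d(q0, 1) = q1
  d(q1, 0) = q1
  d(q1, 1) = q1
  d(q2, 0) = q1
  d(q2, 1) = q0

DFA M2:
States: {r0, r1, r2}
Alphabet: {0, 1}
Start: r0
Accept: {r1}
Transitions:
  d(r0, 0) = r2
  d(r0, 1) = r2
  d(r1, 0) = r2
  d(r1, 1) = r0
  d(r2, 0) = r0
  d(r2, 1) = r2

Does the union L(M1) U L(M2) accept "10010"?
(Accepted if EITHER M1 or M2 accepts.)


M1: final=q1 accepted=False
M2: final=r0 accepted=False

No, union rejects (neither accepts)


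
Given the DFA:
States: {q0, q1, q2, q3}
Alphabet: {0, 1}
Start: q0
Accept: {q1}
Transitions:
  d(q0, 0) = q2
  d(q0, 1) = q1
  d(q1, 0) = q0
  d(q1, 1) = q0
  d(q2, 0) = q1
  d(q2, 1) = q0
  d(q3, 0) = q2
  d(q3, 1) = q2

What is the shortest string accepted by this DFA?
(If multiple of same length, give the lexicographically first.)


BFS by string length (lex-first path to each state shown):
  len 0: q0<-""
  len 1: q1<-"1", q2<-"0"
Found accept state at length 1.

"1"


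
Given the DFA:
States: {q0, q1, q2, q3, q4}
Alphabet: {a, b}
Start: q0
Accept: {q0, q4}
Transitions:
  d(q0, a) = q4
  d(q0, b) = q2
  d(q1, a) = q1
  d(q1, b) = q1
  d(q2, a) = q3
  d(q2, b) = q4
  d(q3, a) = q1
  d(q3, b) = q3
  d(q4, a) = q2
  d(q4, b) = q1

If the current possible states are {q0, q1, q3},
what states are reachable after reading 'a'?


Apply transition on 'a' from each current state:
  d(q0, a) = q4
  d(q1, a) = q1
  d(q3, a) = q1

{q1, q4}


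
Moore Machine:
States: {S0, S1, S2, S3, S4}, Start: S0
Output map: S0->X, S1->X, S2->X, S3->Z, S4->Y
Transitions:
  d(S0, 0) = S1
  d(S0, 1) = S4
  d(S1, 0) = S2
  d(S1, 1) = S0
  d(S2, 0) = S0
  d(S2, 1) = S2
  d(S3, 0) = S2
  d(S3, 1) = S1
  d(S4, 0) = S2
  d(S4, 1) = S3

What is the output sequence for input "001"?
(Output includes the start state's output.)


Start: S0 (output X)
  --0--> S1 (output X)
  --0--> S2 (output X)
  --1--> S2 (output X)

"XXXX"


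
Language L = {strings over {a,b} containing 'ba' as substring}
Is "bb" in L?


'ba' does not occur

No, "bb" is not in L


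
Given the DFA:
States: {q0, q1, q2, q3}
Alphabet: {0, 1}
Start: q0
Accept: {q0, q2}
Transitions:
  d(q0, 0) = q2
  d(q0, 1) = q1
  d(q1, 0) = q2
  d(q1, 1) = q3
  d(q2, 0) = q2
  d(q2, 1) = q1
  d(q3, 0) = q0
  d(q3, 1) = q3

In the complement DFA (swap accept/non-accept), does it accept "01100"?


Trace: q0 -> q2 -> q1 -> q3 -> q0 -> q2
Final: q2
Original accept: {q0, q2}
Complement: q2 is in original accept

No, complement rejects (original accepts)


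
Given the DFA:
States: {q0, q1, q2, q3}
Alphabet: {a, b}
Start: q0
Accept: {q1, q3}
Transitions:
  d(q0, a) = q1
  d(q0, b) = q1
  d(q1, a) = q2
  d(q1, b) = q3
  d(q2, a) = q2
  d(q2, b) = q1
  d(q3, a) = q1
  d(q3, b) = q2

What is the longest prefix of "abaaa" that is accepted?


Run the DFA, marking each prefix where the state is accepting:
  "" -> q0 [reject]
  "a" -> q1 [accept]
  "ab" -> q3 [accept]
  "aba" -> q1 [accept]
  "abaa" -> q2 [reject]
  "abaaa" -> q2 [reject]

"aba"


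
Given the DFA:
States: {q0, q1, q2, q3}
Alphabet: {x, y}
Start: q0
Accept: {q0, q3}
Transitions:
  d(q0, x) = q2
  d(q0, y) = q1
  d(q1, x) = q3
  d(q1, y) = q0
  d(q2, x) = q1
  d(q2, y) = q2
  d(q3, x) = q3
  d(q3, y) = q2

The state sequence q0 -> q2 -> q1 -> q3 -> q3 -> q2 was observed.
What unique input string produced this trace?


Trace back each transition to find the symbol:
  q0 --[x]--> q2
  q2 --[x]--> q1
  q1 --[x]--> q3
  q3 --[x]--> q3
  q3 --[y]--> q2

"xxxxy"


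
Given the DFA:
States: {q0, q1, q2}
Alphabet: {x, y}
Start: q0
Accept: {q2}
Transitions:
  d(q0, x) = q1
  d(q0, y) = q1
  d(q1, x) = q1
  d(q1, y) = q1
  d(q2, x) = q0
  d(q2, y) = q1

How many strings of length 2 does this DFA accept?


Enumerating all length-2 strings:
  "xx" -> q1 [reject]
  "xy" -> q1 [reject]
  "yx" -> q1 [reject]
  "yy" -> q1 [reject]

0 out of 4


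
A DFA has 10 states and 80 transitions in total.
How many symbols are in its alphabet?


Each state has exactly one transition per symbol.
|alphabet| = transitions / states = 80 / 10 = 8

8


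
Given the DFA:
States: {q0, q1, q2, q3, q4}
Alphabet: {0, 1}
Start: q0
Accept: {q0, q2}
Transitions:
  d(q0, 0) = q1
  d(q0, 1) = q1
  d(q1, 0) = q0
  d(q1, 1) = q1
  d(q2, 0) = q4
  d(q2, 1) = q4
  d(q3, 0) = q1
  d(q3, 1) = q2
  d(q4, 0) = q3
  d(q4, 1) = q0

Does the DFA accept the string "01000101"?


Trace: q0 -> q1 -> q1 -> q0 -> q1 -> q0 -> q1 -> q0 -> q1
Final state: q1
Accept states: {q0, q2}

No, rejected (final state q1 is not an accept state)


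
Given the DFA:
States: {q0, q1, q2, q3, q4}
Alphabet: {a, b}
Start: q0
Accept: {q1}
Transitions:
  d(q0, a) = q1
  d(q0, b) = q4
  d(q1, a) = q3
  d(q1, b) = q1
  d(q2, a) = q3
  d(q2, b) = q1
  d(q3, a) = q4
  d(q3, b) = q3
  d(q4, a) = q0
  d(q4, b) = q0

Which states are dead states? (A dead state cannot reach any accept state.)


Forward reachability from each state:
  q0 -> reaches accept state q1 (live)
  q1 -> reaches accept state q1 (live)
  q2 -> reaches accept state q1 (live)
  q3 -> reaches accept state q1 (live)
  q4 -> reaches accept state q1 (live)

None (all states can reach an accept state)


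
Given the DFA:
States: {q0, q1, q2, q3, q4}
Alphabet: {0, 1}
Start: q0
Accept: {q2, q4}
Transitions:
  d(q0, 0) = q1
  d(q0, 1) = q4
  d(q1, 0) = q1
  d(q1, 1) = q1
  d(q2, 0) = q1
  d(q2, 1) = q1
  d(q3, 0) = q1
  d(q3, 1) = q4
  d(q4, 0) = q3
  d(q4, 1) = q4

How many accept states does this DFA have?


Accept states listed: {q2, q4}
Counting: q2(1) q4(2)

2


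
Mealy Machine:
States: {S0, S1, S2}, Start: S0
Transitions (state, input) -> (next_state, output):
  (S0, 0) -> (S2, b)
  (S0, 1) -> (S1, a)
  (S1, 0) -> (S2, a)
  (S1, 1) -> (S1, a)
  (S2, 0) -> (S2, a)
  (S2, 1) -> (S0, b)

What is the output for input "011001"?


Step-by-step:
  (S0, 0) -> (S2, b)
  (S2, 1) -> (S0, b)
  (S0, 1) -> (S1, a)
  (S1, 0) -> (S2, a)
  (S2, 0) -> (S2, a)
  (S2, 1) -> (S0, b)

"bbaaab"


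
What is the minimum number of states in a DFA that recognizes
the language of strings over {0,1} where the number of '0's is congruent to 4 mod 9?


States track (count of '0') mod 9.
Need 9 states: one per remainder 0..8; accept = remainder 4.

9


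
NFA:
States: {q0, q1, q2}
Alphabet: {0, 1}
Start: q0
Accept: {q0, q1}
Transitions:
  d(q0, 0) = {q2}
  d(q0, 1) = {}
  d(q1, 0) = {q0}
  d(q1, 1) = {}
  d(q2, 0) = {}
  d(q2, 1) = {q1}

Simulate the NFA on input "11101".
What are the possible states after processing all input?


Start: {q0}
  --1--> {}
  --1--> {}
  --1--> {}
  --0--> {}
  --1--> {}

{} (empty set, no valid transitions)


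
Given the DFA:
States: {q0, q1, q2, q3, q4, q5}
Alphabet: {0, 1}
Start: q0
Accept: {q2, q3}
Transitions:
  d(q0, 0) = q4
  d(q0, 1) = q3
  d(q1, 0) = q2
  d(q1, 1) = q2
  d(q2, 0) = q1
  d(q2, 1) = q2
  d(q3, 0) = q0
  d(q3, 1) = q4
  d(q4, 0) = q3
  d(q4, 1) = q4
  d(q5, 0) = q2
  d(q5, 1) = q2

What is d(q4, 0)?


Looking up transition d(q4, 0)

q3


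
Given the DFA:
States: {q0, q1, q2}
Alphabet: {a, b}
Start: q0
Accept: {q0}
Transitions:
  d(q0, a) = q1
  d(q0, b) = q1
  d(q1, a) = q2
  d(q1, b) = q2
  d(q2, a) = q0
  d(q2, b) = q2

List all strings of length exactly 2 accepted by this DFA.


All strings of length 2: 4 total
Accepted: 0

None


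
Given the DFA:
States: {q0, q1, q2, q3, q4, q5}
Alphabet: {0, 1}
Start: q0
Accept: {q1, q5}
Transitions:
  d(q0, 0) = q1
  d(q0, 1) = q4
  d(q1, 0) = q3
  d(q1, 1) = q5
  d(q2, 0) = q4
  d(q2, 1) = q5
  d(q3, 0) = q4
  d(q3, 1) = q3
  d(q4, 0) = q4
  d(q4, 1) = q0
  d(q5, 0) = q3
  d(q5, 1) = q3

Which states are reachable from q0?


BFS from q0:
  layer 0: {q0}
  layer 1: {q1, q4}
  layer 2: {q3, q5}

{q0, q1, q3, q4, q5}


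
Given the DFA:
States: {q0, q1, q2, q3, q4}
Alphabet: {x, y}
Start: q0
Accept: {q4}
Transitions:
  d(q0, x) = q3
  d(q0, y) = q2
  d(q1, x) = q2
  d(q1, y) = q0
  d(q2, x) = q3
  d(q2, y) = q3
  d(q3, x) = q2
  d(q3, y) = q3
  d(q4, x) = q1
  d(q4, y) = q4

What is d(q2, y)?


Looking up transition d(q2, y)

q3


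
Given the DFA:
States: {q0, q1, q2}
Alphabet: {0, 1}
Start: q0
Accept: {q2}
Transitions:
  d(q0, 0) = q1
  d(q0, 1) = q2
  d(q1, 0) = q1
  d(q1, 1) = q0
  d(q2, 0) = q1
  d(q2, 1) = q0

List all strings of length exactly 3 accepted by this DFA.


All strings of length 3: 8 total
Accepted: 2

"011", "111"


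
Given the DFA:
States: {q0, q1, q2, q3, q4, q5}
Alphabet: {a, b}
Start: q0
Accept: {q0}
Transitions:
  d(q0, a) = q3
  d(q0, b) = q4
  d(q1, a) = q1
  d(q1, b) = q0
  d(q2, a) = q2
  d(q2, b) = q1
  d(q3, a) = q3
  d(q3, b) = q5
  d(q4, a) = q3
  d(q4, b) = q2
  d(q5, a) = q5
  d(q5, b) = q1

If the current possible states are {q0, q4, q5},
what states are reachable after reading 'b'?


Apply transition on 'b' from each current state:
  d(q0, b) = q4
  d(q4, b) = q2
  d(q5, b) = q1

{q1, q2, q4}


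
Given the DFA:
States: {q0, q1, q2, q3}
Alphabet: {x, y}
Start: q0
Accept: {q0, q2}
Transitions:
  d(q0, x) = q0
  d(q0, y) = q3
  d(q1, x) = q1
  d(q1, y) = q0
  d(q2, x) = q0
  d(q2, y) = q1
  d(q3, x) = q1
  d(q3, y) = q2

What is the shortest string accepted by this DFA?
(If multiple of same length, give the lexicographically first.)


BFS by string length (lex-first path to each state shown):
  len 0: q0<-""
Found accept state at length 0.

"" (empty string)


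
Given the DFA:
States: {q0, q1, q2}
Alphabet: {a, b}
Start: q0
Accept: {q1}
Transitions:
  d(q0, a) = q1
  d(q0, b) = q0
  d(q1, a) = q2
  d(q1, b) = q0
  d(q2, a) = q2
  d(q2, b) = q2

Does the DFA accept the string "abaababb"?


Trace: q0 -> q1 -> q0 -> q1 -> q2 -> q2 -> q2 -> q2 -> q2
Final state: q2
Accept states: {q1}

No, rejected (final state q2 is not an accept state)


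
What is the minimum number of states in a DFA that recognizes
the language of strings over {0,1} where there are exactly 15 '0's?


States: count = 0, 1, ..., 15 (that's 16 states), plus a dead state for count > 15.
Total: 16 + 1 = 17. Accept = count-15 state.

17


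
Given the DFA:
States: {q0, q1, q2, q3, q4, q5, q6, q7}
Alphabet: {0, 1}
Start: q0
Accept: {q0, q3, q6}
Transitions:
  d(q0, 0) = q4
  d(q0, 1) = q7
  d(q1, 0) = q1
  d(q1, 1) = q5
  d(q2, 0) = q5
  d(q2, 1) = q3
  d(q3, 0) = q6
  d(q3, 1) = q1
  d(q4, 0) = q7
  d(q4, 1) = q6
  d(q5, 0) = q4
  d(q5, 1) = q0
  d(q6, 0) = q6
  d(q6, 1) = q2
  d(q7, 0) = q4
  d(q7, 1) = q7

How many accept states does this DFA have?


Accept states listed: {q0, q3, q6}
Counting: q0(1) q3(2) q6(3)

3


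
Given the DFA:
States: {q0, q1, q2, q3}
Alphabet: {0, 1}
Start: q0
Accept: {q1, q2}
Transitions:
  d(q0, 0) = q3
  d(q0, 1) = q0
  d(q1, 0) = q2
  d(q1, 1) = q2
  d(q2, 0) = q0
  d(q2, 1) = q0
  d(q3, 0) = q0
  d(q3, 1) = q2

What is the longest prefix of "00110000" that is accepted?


Run the DFA, marking each prefix where the state is accepting:
  "" -> q0 [reject]
  "0" -> q3 [reject]
  "00" -> q0 [reject]
  "001" -> q0 [reject]
  "0011" -> q0 [reject]
  "00110" -> q3 [reject]
  "001100" -> q0 [reject]
  "0011000" -> q3 [reject]
  "00110000" -> q0 [reject]

No prefix is accepted


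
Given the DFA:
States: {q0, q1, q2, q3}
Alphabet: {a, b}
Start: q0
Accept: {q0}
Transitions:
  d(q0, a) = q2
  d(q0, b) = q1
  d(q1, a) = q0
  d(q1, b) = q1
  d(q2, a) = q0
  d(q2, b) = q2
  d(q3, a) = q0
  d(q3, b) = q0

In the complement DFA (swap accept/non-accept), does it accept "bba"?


Trace: q0 -> q1 -> q1 -> q0
Final: q0
Original accept: {q0}
Complement: q0 is in original accept

No, complement rejects (original accepts)


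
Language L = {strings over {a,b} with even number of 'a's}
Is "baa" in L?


count('a') = 2; 2 mod 2 = 0

Yes, "baa" is in L


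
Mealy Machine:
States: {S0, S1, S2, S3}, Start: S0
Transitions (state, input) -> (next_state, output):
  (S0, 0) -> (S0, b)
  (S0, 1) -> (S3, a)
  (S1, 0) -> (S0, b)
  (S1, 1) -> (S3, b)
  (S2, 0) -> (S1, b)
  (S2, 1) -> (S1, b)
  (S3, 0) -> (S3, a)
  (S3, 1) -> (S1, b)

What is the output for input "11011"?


Step-by-step:
  (S0, 1) -> (S3, a)
  (S3, 1) -> (S1, b)
  (S1, 0) -> (S0, b)
  (S0, 1) -> (S3, a)
  (S3, 1) -> (S1, b)

"abbab"


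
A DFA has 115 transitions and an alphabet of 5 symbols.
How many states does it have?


Each state has exactly one transition per symbol.
states = transitions / |alphabet| = 115 / 5 = 23

23


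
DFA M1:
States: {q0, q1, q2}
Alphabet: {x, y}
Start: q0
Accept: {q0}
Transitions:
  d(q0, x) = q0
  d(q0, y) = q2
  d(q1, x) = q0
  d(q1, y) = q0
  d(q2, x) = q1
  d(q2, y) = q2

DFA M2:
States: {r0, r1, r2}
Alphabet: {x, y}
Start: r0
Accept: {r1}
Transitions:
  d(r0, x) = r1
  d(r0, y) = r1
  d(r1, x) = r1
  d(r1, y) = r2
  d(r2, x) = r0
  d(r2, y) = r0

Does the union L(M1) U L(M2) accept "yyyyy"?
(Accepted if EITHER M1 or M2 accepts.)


M1: final=q2 accepted=False
M2: final=r2 accepted=False

No, union rejects (neither accepts)


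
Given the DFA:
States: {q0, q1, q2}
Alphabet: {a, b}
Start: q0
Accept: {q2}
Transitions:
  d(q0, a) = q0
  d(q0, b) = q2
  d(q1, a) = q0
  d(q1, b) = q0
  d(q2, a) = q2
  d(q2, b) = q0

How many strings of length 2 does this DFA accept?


Enumerating all length-2 strings:
  "aa" -> q0 [reject]
  "ab" -> q2 [accept]
  "ba" -> q2 [accept]
  "bb" -> q0 [reject]

2 out of 4


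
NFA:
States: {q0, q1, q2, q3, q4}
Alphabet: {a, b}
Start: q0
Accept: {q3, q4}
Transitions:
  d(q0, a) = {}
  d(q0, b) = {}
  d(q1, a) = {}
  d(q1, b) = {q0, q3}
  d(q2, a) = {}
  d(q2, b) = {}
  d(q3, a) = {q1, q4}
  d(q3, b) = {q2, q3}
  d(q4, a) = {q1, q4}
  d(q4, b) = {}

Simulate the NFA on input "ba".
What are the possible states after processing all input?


Start: {q0}
  --b--> {}
  --a--> {}

{} (empty set, no valid transitions)


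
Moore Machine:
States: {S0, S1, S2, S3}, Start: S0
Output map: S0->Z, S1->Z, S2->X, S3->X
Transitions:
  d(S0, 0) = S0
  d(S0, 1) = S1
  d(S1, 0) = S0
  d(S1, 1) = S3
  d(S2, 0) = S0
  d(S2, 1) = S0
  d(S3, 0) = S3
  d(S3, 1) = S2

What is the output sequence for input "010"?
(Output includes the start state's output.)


Start: S0 (output Z)
  --0--> S0 (output Z)
  --1--> S1 (output Z)
  --0--> S0 (output Z)

"ZZZZ"


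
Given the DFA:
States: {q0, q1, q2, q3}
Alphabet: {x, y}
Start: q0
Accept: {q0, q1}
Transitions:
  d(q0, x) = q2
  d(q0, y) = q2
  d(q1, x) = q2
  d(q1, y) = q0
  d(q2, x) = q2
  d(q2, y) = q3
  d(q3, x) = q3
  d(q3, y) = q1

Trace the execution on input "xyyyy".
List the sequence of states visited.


Input: xyyyy
d(q0, x) = q2
d(q2, y) = q3
d(q3, y) = q1
d(q1, y) = q0
d(q0, y) = q2


q0 -> q2 -> q3 -> q1 -> q0 -> q2


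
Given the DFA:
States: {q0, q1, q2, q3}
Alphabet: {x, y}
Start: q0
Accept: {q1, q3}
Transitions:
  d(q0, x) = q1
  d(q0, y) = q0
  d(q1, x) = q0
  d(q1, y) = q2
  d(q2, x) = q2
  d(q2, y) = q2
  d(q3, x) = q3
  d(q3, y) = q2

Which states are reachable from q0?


BFS from q0:
  layer 0: {q0}
  layer 1: {q1}
  layer 2: {q2}

{q0, q1, q2}


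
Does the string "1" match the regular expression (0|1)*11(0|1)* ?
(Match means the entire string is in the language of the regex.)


|string| = 1; first = '1'; last = '1'

No, "1" does not match (0|1)*11(0|1)*


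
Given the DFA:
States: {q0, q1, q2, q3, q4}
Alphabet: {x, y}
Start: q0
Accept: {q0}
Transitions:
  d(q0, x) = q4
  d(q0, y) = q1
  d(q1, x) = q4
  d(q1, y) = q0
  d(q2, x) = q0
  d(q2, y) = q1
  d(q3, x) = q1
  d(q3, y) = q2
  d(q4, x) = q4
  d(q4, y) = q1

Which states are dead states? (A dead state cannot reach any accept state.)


Forward reachability from each state:
  q0 -> reaches accept state q0 (live)
  q1 -> reaches accept state q0 (live)
  q2 -> reaches accept state q0 (live)
  q3 -> reaches accept state q0 (live)
  q4 -> reaches accept state q0 (live)

None (all states can reach an accept state)


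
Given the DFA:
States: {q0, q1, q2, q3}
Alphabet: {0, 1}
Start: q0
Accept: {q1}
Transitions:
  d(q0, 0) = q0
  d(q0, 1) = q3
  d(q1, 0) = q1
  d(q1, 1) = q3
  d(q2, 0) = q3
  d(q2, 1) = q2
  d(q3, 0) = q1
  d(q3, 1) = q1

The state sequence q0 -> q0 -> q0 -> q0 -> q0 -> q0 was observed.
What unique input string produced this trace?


Trace back each transition to find the symbol:
  q0 --[0]--> q0
  q0 --[0]--> q0
  q0 --[0]--> q0
  q0 --[0]--> q0
  q0 --[0]--> q0

"00000"


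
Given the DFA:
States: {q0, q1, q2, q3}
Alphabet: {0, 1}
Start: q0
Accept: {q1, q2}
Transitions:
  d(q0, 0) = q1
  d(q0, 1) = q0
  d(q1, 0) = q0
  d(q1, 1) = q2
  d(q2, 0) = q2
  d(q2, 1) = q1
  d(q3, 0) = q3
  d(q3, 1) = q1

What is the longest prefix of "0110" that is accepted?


Run the DFA, marking each prefix where the state is accepting:
  "" -> q0 [reject]
  "0" -> q1 [accept]
  "01" -> q2 [accept]
  "011" -> q1 [accept]
  "0110" -> q0 [reject]

"011"


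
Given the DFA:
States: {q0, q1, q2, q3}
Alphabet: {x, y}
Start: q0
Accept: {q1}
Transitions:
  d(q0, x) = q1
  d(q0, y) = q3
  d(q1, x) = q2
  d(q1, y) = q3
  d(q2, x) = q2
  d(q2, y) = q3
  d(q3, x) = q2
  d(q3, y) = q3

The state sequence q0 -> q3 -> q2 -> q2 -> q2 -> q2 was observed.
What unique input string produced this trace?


Trace back each transition to find the symbol:
  q0 --[y]--> q3
  q3 --[x]--> q2
  q2 --[x]--> q2
  q2 --[x]--> q2
  q2 --[x]--> q2

"yxxxx"


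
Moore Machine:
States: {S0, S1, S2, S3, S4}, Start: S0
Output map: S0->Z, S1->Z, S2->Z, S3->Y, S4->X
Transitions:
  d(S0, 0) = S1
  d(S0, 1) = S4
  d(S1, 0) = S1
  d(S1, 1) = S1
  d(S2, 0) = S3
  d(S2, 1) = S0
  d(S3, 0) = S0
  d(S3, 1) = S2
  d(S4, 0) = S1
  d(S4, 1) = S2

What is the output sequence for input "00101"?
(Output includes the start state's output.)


Start: S0 (output Z)
  --0--> S1 (output Z)
  --0--> S1 (output Z)
  --1--> S1 (output Z)
  --0--> S1 (output Z)
  --1--> S1 (output Z)

"ZZZZZZ"


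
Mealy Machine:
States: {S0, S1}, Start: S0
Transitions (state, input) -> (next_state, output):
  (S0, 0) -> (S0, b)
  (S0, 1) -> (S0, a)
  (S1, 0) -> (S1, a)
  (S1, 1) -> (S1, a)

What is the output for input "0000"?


Step-by-step:
  (S0, 0) -> (S0, b)
  (S0, 0) -> (S0, b)
  (S0, 0) -> (S0, b)
  (S0, 0) -> (S0, b)

"bbbb"


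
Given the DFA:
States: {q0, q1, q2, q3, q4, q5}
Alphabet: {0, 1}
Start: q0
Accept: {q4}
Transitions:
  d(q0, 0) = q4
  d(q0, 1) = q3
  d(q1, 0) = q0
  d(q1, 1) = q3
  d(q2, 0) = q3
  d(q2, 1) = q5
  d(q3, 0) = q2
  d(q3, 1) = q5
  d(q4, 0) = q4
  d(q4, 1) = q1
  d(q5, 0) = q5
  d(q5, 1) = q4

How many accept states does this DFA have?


Accept states listed: {q4}
Counting: q4(1)

1


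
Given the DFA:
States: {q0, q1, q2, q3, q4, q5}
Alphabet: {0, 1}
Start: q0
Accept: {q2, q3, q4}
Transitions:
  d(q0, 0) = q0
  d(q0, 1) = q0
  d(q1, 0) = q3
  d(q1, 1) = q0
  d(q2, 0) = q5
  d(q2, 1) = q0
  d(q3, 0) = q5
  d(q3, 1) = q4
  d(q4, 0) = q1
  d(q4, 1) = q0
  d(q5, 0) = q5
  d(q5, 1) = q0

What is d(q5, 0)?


Looking up transition d(q5, 0)

q5


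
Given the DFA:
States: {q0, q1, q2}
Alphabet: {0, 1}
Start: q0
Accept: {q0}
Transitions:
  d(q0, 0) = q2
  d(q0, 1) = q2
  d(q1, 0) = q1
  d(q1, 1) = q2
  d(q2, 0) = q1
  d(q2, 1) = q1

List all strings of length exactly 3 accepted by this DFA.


All strings of length 3: 8 total
Accepted: 0

None


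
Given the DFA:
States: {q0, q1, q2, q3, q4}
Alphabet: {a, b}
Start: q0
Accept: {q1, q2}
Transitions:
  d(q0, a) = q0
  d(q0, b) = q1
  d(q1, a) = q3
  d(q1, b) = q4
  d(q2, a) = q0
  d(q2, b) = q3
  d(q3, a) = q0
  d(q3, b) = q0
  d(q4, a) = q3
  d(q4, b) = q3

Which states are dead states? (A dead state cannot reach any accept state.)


Forward reachability from each state:
  q0 -> reaches accept state q1 (live)
  q1 -> reaches accept state q1 (live)
  q2 -> reaches accept state q1 (live)
  q3 -> reaches accept state q1 (live)
  q4 -> reaches accept state q1 (live)

None (all states can reach an accept state)


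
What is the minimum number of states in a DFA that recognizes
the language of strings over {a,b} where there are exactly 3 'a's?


States: count = 0, 1, ..., 3 (that's 4 states), plus a dead state for count > 3.
Total: 4 + 1 = 5. Accept = count-3 state.

5


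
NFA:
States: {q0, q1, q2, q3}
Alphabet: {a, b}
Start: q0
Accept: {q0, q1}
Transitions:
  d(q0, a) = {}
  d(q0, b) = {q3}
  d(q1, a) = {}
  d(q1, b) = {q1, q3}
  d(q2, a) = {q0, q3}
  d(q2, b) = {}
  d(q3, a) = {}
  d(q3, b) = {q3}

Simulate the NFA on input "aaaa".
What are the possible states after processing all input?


Start: {q0}
  --a--> {}
  --a--> {}
  --a--> {}
  --a--> {}

{} (empty set, no valid transitions)


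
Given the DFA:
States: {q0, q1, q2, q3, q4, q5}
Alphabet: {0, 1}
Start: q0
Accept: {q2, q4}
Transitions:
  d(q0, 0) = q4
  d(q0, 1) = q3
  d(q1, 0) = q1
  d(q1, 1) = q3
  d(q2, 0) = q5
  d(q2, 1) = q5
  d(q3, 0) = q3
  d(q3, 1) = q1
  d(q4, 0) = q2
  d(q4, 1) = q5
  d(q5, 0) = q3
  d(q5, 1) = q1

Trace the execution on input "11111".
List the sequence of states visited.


Input: 11111
d(q0, 1) = q3
d(q3, 1) = q1
d(q1, 1) = q3
d(q3, 1) = q1
d(q1, 1) = q3


q0 -> q3 -> q1 -> q3 -> q1 -> q3


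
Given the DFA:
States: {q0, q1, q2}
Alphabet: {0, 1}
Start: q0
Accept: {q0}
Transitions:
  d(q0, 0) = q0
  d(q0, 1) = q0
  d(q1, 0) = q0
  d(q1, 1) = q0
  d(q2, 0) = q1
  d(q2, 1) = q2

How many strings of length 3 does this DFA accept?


Enumerating all length-3 strings:
  "000" -> q0 [accept]
  "001" -> q0 [accept]
  "010" -> q0 [accept]
  "011" -> q0 [accept]
  "100" -> q0 [accept]
  "101" -> q0 [accept]
  "110" -> q0 [accept]
  "111" -> q0 [accept]

8 out of 8


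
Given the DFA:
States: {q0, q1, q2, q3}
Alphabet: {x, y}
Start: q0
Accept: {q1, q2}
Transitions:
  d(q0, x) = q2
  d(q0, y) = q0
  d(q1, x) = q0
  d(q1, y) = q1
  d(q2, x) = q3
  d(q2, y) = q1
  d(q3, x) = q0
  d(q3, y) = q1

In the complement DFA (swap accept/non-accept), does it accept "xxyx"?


Trace: q0 -> q2 -> q3 -> q1 -> q0
Final: q0
Original accept: {q1, q2}
Complement: q0 is not in original accept

Yes, complement accepts (original rejects)


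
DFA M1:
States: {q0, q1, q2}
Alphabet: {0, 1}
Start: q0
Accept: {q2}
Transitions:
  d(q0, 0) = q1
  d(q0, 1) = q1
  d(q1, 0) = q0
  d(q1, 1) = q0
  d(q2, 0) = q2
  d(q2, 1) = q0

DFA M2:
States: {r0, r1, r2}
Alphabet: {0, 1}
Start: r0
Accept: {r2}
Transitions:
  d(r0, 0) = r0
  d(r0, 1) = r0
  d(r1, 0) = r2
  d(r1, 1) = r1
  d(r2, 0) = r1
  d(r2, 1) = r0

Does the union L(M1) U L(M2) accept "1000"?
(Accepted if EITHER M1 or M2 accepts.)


M1: final=q0 accepted=False
M2: final=r0 accepted=False

No, union rejects (neither accepts)


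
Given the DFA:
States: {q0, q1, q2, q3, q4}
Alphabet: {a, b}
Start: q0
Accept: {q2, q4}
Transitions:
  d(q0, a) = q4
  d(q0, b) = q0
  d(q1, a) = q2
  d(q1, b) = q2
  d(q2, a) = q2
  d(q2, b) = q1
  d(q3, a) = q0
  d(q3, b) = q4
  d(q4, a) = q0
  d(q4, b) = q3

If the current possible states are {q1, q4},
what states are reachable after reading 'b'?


Apply transition on 'b' from each current state:
  d(q1, b) = q2
  d(q4, b) = q3

{q2, q3}


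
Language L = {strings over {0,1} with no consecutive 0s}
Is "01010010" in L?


'00' occurs at index 4

No, "01010010" is not in L


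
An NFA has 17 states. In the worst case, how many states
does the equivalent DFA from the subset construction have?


Subset construction: one DFA state per subset of NFA states.
2^17 = 131072

131072


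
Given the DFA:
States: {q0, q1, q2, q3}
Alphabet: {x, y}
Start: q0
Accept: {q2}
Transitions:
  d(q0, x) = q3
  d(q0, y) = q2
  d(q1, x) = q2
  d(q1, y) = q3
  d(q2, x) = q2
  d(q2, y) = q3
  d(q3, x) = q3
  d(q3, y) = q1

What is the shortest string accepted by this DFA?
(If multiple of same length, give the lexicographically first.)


BFS by string length (lex-first path to each state shown):
  len 0: q0<-""
  len 1: q2<-"y", q3<-"x"
Found accept state at length 1.

"y"


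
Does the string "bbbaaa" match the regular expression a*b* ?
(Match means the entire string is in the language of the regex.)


|string| = 6; first = 'b'; last = 'a'

No, "bbbaaa" does not match a*b*


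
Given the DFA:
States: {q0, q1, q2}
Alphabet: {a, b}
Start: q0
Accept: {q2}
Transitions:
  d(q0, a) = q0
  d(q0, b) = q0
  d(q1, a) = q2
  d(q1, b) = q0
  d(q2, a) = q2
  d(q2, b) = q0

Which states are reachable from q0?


BFS from q0:
  layer 0: {q0}

{q0}


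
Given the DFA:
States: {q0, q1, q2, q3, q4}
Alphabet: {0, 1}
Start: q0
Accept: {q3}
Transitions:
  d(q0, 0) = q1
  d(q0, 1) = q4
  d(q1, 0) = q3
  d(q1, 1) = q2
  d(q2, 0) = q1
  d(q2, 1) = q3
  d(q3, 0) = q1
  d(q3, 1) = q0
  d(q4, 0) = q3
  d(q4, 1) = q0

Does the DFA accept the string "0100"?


Trace: q0 -> q1 -> q2 -> q1 -> q3
Final state: q3
Accept states: {q3}

Yes, accepted (final state q3 is an accept state)


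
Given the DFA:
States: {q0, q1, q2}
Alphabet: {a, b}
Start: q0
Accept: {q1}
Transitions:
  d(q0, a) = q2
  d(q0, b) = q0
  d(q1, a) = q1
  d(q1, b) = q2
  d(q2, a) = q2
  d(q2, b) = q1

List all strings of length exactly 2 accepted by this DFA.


All strings of length 2: 4 total
Accepted: 1

"ab"


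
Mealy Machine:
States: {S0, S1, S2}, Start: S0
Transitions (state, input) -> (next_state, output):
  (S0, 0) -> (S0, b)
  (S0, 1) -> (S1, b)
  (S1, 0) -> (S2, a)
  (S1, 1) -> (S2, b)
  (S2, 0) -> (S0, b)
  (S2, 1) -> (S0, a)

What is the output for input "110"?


Step-by-step:
  (S0, 1) -> (S1, b)
  (S1, 1) -> (S2, b)
  (S2, 0) -> (S0, b)

"bbb"


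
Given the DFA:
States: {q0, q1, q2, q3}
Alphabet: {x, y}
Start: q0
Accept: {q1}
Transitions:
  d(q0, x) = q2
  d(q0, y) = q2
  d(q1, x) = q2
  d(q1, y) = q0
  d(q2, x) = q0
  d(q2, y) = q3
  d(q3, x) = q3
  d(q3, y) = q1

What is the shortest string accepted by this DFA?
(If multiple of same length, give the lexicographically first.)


BFS by string length (lex-first path to each state shown):
  len 0: q0<-""
  len 1: q2<-"x"
  len 2: q0<-"xx", q3<-"xy"
  len 3: q1<-"xyy", q2<-"xxx", q3<-"xyx"
Found accept state at length 3.

"xyy"


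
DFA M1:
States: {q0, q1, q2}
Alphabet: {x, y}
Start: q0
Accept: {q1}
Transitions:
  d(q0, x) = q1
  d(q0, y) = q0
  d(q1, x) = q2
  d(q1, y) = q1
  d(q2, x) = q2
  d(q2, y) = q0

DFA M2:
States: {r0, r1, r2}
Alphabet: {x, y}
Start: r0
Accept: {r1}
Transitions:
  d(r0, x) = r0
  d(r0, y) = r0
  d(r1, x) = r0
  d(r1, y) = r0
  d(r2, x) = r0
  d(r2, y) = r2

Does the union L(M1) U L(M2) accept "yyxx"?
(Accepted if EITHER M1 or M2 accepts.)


M1: final=q2 accepted=False
M2: final=r0 accepted=False

No, union rejects (neither accepts)


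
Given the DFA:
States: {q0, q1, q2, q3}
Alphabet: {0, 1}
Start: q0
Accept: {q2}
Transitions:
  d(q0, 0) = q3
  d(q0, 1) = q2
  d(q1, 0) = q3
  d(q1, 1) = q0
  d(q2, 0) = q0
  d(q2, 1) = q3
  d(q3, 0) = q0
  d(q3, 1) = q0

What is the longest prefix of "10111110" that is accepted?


Run the DFA, marking each prefix where the state is accepting:
  "" -> q0 [reject]
  "1" -> q2 [accept]
  "10" -> q0 [reject]
  "101" -> q2 [accept]
  "1011" -> q3 [reject]
  "10111" -> q0 [reject]
  "101111" -> q2 [accept]
  "1011111" -> q3 [reject]
  "10111110" -> q0 [reject]

"101111"


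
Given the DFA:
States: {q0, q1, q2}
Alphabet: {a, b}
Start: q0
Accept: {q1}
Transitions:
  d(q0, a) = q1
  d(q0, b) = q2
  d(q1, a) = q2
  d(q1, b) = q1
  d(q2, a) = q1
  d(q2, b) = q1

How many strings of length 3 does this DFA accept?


Enumerating all length-3 strings:
  "aaa" -> q1 [accept]
  "aab" -> q1 [accept]
  "aba" -> q2 [reject]
  "abb" -> q1 [accept]
  "baa" -> q2 [reject]
  "bab" -> q1 [accept]
  "bba" -> q2 [reject]
  "bbb" -> q1 [accept]

5 out of 8


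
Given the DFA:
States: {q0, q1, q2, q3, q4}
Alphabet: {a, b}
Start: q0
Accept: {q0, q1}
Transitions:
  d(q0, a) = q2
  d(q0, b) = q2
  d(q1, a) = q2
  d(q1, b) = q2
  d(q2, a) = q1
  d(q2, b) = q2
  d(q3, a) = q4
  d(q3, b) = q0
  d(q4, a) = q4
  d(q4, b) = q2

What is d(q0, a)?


Looking up transition d(q0, a)

q2


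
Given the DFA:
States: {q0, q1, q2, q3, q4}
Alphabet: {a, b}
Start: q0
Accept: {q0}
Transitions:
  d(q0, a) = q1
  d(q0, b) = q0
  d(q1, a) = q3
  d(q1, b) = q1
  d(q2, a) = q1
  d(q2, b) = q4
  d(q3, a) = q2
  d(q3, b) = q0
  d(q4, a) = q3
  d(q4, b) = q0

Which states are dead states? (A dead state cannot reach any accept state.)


Forward reachability from each state:
  q0 -> reaches accept state q0 (live)
  q1 -> reaches accept state q0 (live)
  q2 -> reaches accept state q0 (live)
  q3 -> reaches accept state q0 (live)
  q4 -> reaches accept state q0 (live)

None (all states can reach an accept state)


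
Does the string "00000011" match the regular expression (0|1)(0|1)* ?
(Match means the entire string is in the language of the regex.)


|string| = 8; first = '0'; last = '1'

Yes, "00000011" matches (0|1)(0|1)*


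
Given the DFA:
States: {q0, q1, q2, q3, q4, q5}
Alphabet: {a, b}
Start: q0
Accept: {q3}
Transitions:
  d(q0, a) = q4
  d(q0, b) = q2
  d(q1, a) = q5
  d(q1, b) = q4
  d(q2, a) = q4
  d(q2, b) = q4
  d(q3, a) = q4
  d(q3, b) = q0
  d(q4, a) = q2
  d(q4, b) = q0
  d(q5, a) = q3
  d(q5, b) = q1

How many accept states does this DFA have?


Accept states listed: {q3}
Counting: q3(1)

1


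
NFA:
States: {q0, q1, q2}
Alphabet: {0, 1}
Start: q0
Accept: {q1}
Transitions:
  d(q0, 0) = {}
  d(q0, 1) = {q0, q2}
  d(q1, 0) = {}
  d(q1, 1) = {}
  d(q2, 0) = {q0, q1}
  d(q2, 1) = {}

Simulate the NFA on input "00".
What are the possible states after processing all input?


Start: {q0}
  --0--> {}
  --0--> {}

{} (empty set, no valid transitions)


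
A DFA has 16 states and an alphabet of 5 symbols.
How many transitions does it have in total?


Each state has exactly one transition per symbol.
16 * 5 = 80

80


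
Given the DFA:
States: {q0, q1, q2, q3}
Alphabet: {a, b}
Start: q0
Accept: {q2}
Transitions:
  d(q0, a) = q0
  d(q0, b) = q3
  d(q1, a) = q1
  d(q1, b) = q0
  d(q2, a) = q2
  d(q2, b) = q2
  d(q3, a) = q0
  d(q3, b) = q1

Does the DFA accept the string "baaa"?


Trace: q0 -> q3 -> q0 -> q0 -> q0
Final state: q0
Accept states: {q2}

No, rejected (final state q0 is not an accept state)


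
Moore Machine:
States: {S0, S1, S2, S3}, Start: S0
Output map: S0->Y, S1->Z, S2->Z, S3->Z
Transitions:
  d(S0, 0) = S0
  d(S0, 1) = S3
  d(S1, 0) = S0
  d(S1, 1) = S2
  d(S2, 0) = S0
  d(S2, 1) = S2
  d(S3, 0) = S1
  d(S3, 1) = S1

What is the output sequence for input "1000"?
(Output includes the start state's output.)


Start: S0 (output Y)
  --1--> S3 (output Z)
  --0--> S1 (output Z)
  --0--> S0 (output Y)
  --0--> S0 (output Y)

"YZZYY"


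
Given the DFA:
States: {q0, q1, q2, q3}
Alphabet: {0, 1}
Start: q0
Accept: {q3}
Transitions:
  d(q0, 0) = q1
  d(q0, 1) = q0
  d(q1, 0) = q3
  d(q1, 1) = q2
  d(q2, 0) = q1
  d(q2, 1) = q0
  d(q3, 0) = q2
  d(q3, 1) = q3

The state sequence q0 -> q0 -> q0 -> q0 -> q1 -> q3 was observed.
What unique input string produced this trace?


Trace back each transition to find the symbol:
  q0 --[1]--> q0
  q0 --[1]--> q0
  q0 --[1]--> q0
  q0 --[0]--> q1
  q1 --[0]--> q3

"11100"


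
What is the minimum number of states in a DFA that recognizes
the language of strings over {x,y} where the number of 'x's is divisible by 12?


States track (count of 'x') mod 12.
Need 12 states: one per remainder 0..11; accept = remainder 0.

12


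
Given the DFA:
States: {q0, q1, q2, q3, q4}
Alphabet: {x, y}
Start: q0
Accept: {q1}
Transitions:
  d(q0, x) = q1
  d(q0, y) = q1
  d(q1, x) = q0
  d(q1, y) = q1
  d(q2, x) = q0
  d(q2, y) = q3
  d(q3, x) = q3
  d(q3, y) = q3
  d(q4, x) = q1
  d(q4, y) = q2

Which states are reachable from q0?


BFS from q0:
  layer 0: {q0}
  layer 1: {q1}

{q0, q1}


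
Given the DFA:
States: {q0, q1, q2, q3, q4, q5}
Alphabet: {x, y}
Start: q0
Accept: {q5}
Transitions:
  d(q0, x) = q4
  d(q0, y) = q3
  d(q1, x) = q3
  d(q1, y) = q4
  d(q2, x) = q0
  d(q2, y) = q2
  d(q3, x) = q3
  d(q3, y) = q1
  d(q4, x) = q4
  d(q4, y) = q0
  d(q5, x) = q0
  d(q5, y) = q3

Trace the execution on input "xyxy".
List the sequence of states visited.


Input: xyxy
d(q0, x) = q4
d(q4, y) = q0
d(q0, x) = q4
d(q4, y) = q0


q0 -> q4 -> q0 -> q4 -> q0


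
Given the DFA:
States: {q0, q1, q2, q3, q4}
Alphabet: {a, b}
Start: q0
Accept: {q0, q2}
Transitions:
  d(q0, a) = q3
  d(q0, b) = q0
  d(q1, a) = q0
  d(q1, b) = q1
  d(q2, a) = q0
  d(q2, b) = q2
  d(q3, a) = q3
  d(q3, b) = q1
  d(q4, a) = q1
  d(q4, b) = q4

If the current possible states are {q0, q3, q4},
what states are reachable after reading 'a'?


Apply transition on 'a' from each current state:
  d(q0, a) = q3
  d(q3, a) = q3
  d(q4, a) = q1

{q1, q3}


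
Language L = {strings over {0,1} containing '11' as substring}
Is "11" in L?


'11' occurs at index 0

Yes, "11" is in L


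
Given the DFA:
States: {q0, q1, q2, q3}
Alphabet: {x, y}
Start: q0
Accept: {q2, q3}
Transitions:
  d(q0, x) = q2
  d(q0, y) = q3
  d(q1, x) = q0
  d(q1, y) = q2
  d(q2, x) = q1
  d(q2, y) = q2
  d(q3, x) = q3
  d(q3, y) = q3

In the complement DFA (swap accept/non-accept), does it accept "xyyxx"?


Trace: q0 -> q2 -> q2 -> q2 -> q1 -> q0
Final: q0
Original accept: {q2, q3}
Complement: q0 is not in original accept

Yes, complement accepts (original rejects)


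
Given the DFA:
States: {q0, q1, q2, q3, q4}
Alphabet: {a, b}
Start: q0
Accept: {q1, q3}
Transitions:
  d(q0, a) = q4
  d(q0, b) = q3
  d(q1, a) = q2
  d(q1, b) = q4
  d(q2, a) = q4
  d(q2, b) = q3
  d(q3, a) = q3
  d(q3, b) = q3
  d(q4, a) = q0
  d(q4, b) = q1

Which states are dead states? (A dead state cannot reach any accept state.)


Forward reachability from each state:
  q0 -> reaches accept state q1 (live)
  q1 -> reaches accept state q1 (live)
  q2 -> reaches accept state q1 (live)
  q3 -> reaches accept state q3 (live)
  q4 -> reaches accept state q1 (live)

None (all states can reach an accept state)


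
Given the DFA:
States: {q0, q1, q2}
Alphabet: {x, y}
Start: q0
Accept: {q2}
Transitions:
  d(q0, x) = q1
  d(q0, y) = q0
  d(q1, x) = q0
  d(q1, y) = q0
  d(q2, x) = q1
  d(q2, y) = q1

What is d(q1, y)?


Looking up transition d(q1, y)

q0


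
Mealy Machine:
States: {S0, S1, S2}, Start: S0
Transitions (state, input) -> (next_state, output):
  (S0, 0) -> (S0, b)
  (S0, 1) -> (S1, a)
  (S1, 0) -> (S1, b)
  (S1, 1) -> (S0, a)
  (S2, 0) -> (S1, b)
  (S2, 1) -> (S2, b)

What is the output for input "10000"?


Step-by-step:
  (S0, 1) -> (S1, a)
  (S1, 0) -> (S1, b)
  (S1, 0) -> (S1, b)
  (S1, 0) -> (S1, b)
  (S1, 0) -> (S1, b)

"abbbb"
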